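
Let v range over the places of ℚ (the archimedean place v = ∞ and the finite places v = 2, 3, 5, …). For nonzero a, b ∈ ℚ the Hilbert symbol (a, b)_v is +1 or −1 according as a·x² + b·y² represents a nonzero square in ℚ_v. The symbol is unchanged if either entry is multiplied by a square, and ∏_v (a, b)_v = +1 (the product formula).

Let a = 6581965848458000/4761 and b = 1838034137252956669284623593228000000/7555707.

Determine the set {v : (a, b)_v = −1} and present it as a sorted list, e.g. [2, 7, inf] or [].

(a, b) ≡ (6545, 127281) mod (ℚ^×)²; places V = {2, 3, 5, 7, 11, 13, 17, 19, 23, 29, ∞}.
(a,b)_2: α=4, β=8; u≡1, v≡1 (mod 8); ε(u)ε(v)=0·0, αω(v)=4·0, βω(u)=8·0; sum ≡ 0  ⇒  +1.
(a,b)_17: α=1, u≡12; β=2, v≡16 (mod 17); (12|17)=-1, (16|17)=+1; sign (−1)^0·-1^2·+1^1 = +1.
(a,b)_∞: sgn(6545)=+, sgn(127281)=+, so +1.
(a,b)_3: α=-2, u≡2; β=-3, v≡1 (mod 3); (2|3)=-1, (1|3)=+1; sign (−1)^0·-1^-3·+1^-2 = -1.
(a,b)_23: α=-2, u≡13; β=-4, v≡15 (mod 23); (13|23)=+1, (15|23)=-1; sign (−1)^0·+1^-4·-1^-2 = +1.
(a,b)_5: α=3, u≡4; β=6, v≡1 (mod 5); (4|5)=+1, (1|5)=+1; sign (−1)^0·+1^6·+1^3 = +1.
(a,b)_29: α=2, u≡25; β=5, v≡15 (mod 29); (25|29)=+1, (15|29)=-1; sign (−1)^0·+1^5·-1^2 = +1.
(a,b)_7: α=3, u≡2; β=7, v≡2 (mod 7); (2|7)=+1, (2|7)=+1; sign (−1)^1·+1^7·+1^3 = -1.
(a,b)_13: α=2, u≡8; β=4, v≡2 (mod 13); (8|13)=-1, (2|13)=-1; sign (−1)^0·-1^4·-1^2 = +1.
(a,b)_19: α=2, u≡5; β=5, v≡9 (mod 19); (5|19)=+1, (9|19)=+1; sign (−1)^0·+1^5·+1^2 = +1.
(a,b)_11: α=1, u≡4; β=3, v≡6 (mod 11); (4|11)=+1, (6|11)=-1; sign (−1)^1·+1^3·-1^1 = +1.
|Ram(6545, 127281)| = 2, even; anisotropic at {3, 7}.

[3, 7]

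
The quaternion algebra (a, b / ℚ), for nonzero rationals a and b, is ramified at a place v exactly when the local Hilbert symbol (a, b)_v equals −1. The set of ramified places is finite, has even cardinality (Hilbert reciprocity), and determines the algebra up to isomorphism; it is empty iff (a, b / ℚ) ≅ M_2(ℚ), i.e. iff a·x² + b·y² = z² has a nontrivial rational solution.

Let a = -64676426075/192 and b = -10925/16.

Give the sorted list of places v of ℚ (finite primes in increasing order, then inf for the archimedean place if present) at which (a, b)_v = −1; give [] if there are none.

(a, b) ≡ (-40641, -437) mod (ℚ^×)²; places V = {2, 3, 5, 19, 23, 31, ∞}.
(a,b)_5: α=2, u≡1; β=2, v≡3 (mod 5); (1|5)=+1, (3|5)=-1; sign (−1)^0·+1^2·-1^2 = +1.
(a,b)_∞: sgn(-40641)=−, sgn(-437)=−, so -1.
(a,b)_2: α=-6, β=-4; u≡7, v≡3 (mod 8); ε(u)ε(v)=1·1, αω(v)=-6·1, βω(u)=-4·0; sum ≡ 1  ⇒  -1.
(a,b)_3: α=-1, u≡1; β=0, v≡1 (mod 3); (1|3)=+1, (1|3)=+1; sign (−1)^0·+1^0·+1^-1 = +1.
(a,b)_31: α=1, u≡27; β=0, v≡5 (mod 31); (27|31)=-1, (5|31)=+1; sign (−1)^0·-1^0·+1^1 = +1.
(a,b)_23: α=3, u≡13; β=1, v≡12 (mod 23); (13|23)=+1, (12|23)=+1; sign (−1)^1·+1^1·+1^3 = -1.
(a,b)_19: α=3, u≡14; β=1, v≡8 (mod 19); (14|19)=-1, (8|19)=-1; sign (−1)^1·-1^1·-1^3 = -1.
Ram(-40641, -437) = {2, 19, 23, ∞}; no ℚ_2-point on the conic.

[2, 19, 23, inf]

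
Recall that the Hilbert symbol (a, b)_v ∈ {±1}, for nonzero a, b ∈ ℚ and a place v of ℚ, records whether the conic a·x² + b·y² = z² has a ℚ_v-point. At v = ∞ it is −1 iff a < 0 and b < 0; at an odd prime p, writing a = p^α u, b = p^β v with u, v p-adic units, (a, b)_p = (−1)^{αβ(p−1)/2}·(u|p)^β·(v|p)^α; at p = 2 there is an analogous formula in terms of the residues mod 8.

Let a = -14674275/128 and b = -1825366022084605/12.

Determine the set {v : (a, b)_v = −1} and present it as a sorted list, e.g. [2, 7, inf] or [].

[3, 5, 7, inf]

Mod squares: a ≡ -22, b ≡ -15015. Check v ∈ {∞, 2, 3, 5, 7, 11, 13, 23, 31}.
v=11: a=11^3·(≡9), b=11^5·(≡8) mod 11; (9|11)=+1, (8|11)=-1; (−1)^{3·5·5}·(+1)^5·(-1)^3 = +1.
v=3: a=3^2·(≡2), b=3^-1·(≡2) mod 3; (2|3)=-1, (2|3)=-1; (−1)^{2·-1·1}·(-1)^-1·(-1)^2 = -1.
v=31: a=31^0·(≡10), b=31^2·(≡25) mod 31; (10|31)=+1, (25|31)=+1; (−1)^{0·2·15}·(+1)^2·(+1)^0 = +1.
v=13: a=13^0·(≡9), b=13^1·(≡11) mod 13; (9|13)=+1, (11|13)=-1; (−1)^{0·1·6}·(+1)^1·(-1)^0 = +1.
v=7: a=7^2·(≡3), b=7^3·(≡2) mod 7; (3|7)=-1, (2|7)=+1; (−1)^{2·3·3}·(-1)^3·(+1)^2 = -1.
v=5: a=5^2·(≡3), b=5^1·(≡2) mod 5; (3|5)=-1, (2|5)=-1; (−1)^{2·1·2}·(-1)^1·(-1)^2 = -1.
v=23: a=23^0·(≡16), b=23^2·(≡9) mod 23; (16|23)=+1, (9|23)=+1; (−1)^{0·2·11}·(+1)^2·(+1)^0 = +1.
v=2: v_2(a)=-7, v_2(b)=-2; units ≡ 5, 1 (mod 8); ε·ε+αω+βω = 0·0+-7·0+-2·1 ≡ 0  ⇒  (a,b)_2 = +1.
v=∞: -22 < 0 and -15015 < 0  ⇒  (a,b)_∞ = -1.
|Ram(-22, -15015)| = 4, even; anisotropic at {3, 5, 7, ∞}.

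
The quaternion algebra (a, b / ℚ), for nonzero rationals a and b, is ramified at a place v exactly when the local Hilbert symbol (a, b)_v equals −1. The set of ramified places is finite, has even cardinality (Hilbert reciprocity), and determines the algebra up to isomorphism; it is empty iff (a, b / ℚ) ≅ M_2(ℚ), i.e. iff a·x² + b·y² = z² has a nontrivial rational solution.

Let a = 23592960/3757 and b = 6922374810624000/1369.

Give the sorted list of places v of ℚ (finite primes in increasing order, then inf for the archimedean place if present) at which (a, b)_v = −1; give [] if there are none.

(a, b) ≡ (130, 910) mod (ℚ^×)²; places V = {2, 3, 5, 7, 13, 17, 37, ∞}.
(a,b)_17: α=-2, u≡12; β=2, v≡13 (mod 17); (12|17)=-1, (13|17)=+1; sign (−1)^0·-1^2·+1^-2 = +1.
(a,b)_37: α=0, u≡14; β=-2, v≡35 (mod 37); (14|37)=-1, (35|37)=-1; sign (−1)^0·-1^-2·-1^0 = +1.
(a,b)_3: α=2, u≡1; β=2, v≡1 (mod 3); (1|3)=+1, (1|3)=+1; sign (−1)^0·+1^2·+1^2 = +1.
(a,b)_13: α=-1, u≡9; β=5, v≡2 (mod 13); (9|13)=+1, (2|13)=-1; sign (−1)^0·+1^5·-1^-1 = -1.
(a,b)_∞: sgn(130)=+, sgn(910)=+, so +1.
(a,b)_2: α=19, β=13; u≡1, v≡7 (mod 8); ε(u)ε(v)=0·1, αω(v)=19·0, βω(u)=13·0; sum ≡ 0  ⇒  +1.
(a,b)_7: α=0, u≡4; β=1, v≡2 (mod 7); (4|7)=+1, (2|7)=+1; sign (−1)^0·+1^1·+1^0 = +1.
(a,b)_5: α=1, u≡1; β=3, v≡3 (mod 5); (1|5)=+1, (3|5)=-1; sign (−1)^0·+1^3·-1^1 = -1.
Ram(130, 910) = {5, 13}; no ℚ_5-point on the conic.

[5, 13]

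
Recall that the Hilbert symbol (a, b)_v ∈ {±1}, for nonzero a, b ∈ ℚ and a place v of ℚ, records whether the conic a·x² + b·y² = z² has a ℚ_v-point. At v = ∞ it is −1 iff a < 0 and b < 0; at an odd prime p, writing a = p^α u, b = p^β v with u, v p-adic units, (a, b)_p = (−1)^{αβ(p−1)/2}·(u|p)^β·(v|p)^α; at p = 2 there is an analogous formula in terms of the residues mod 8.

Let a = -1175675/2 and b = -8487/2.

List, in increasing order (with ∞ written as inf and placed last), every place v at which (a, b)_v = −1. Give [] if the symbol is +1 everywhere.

Mod squares: a ≡ -94054, b ≡ -1886. Check v ∈ {∞, 2, 3, 5, 23, 31, 37, 41}.
v=5: a=5^2·(≡4), b=5^0·(≡4) mod 5; (4|5)=+1, (4|5)=+1; (−1)^{2·0·2}·(+1)^0·(+1)^2 = +1.
v=37: a=37^1·(≡4), b=37^0·(≡30) mod 37; (4|37)=+1, (30|37)=+1; (−1)^{1·0·18}·(+1)^0·(+1)^1 = +1.
v=31: a=31^1·(≡25), b=31^0·(≡19) mod 31; (25|31)=+1, (19|31)=+1; (−1)^{1·0·15}·(+1)^0·(+1)^1 = +1.
v=3: a=3^0·(≡2), b=3^2·(≡1) mod 3; (2|3)=-1, (1|3)=+1; (−1)^{0·2·1}·(-1)^2·(+1)^0 = +1.
v=23: a=23^0·(≡8), b=23^1·(≡11) mod 23; (8|23)=+1, (11|23)=-1; (−1)^{0·1·11}·(+1)^1·(-1)^0 = +1.
v=2: v_2(a)=-1, v_2(b)=-1; units ≡ 5, 1 (mod 8); ε·ε+αω+βω = 0·0+-1·0+-1·1 ≡ 1  ⇒  (a,b)_2 = -1.
v=41: a=41^1·(≡33), b=41^1·(≡40) mod 41; (33|41)=+1, (40|41)=+1; (−1)^{1·1·20}·(+1)^1·(+1)^1 = +1.
v=∞: -94054 < 0 and -1886 < 0  ⇒  (a,b)_∞ = -1.
|Ram(-94054, -1886)| = 2, even; anisotropic at {2, ∞}.

[2, inf]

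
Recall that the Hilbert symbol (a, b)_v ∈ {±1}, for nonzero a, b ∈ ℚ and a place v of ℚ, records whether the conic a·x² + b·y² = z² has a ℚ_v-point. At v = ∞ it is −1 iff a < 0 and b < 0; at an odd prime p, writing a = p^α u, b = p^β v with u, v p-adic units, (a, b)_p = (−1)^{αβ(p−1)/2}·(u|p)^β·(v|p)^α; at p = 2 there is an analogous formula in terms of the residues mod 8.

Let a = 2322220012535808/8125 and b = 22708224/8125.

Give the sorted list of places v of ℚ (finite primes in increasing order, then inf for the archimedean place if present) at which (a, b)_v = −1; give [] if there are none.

[2, 7]

Mod squares: a ≡ 91, b ≡ 2002. Check v ∈ {∞, 2, 3, 5, 7, 11, 13}.
v=13: a=13^-1·(≡8), b=13^-1·(≡6) mod 13; (8|13)=-1, (6|13)=-1; (−1)^{-1·-1·6}·(-1)^-1·(-1)^-1 = +1.
v=7: a=7^5·(≡5), b=7^1·(≡3) mod 7; (5|7)=-1, (3|7)=-1; (−1)^{5·1·3}·(-1)^1·(-1)^5 = -1.
v=∞: 91 > 0 and 2002 > 0  ⇒  (a,b)_∞ = +1.
v=2: v_2(a)=20, v_2(b)=15; units ≡ 3, 1 (mod 8); ε·ε+αω+βω = 1·0+20·0+15·1 ≡ 1  ⇒  (a,b)_2 = -1.
v=3: a=3^2·(≡1), b=3^2·(≡1) mod 3; (1|3)=+1, (1|3)=+1; (−1)^{2·2·1}·(+1)^2·(+1)^2 = +1.
v=5: a=5^-4·(≡1), b=5^-4·(≡3) mod 5; (1|5)=+1, (3|5)=-1; (−1)^{-4·-4·2}·(+1)^-4·(-1)^-4 = +1.
v=11: a=11^4·(≡5), b=11^1·(≡2) mod 11; (5|11)=+1, (2|11)=-1; (−1)^{4·1·5}·(+1)^1·(-1)^4 = +1.
(91, 2002 / ℚ) ramifies at {2, 7}: a division algebra.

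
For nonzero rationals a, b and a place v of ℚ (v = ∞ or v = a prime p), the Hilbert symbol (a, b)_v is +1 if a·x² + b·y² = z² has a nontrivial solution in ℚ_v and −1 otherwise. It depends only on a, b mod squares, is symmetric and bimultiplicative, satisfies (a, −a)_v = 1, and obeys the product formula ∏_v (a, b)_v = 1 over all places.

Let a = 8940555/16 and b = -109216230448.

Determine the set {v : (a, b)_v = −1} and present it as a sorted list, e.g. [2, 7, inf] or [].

[5, 29]

(a, b) ≡ (993395, -23619427) mod (ℚ^×)²; places V = {2, 3, 5, 13, 17, 29, 31, 43, 47, ∞}.
(a,b)_∞: sgn(993395)=+, sgn(-23619427)=−, so +1.
(a,b)_43: α=0, u≡40; β=1, v≡11 (mod 43); (40|43)=+1, (11|43)=+1; sign (−1)^0·+1^1·+1^0 = +1.
(a,b)_13: α=1, u≡3; β=1, v≡9 (mod 13); (3|13)=+1, (9|13)=+1; sign (−1)^0·+1^1·+1^1 = +1.
(a,b)_5: α=1, u≡1; β=0, v≡2 (mod 5); (1|5)=+1, (2|5)=-1; sign (−1)^0·+1^0·-1^1 = -1.
(a,b)_3: α=2, u≡2; β=0, v≡2 (mod 3); (2|3)=-1, (2|3)=-1; sign (−1)^0·-1^0·-1^2 = +1.
(a,b)_17: α=1, u≡14; β=2, v≡1 (mod 17); (14|17)=-1, (1|17)=+1; sign (−1)^0·-1^2·+1^1 = +1.
(a,b)_31: α=1, u≡24; β=1, v≡5 (mod 31); (24|31)=-1, (5|31)=+1; sign (−1)^1·-1^1·+1^1 = +1.
(a,b)_47: α=0, u≡34; β=1, v≡23 (mod 47); (34|47)=+1, (23|47)=-1; sign (−1)^0·+1^1·-1^0 = +1.
(a,b)_29: α=1, u≡7; β=1, v≡26 (mod 29); (7|29)=+1, (26|29)=-1; sign (−1)^0·+1^1·-1^1 = -1.
(a,b)_2: α=-4, β=4; u≡3, v≡5 (mod 8); ε(u)ε(v)=1·0, αω(v)=-4·1, βω(u)=4·1; sum ≡ 0  ⇒  +1.
|Ram(993395, -23619427)| = 2, even; anisotropic at {5, 29}.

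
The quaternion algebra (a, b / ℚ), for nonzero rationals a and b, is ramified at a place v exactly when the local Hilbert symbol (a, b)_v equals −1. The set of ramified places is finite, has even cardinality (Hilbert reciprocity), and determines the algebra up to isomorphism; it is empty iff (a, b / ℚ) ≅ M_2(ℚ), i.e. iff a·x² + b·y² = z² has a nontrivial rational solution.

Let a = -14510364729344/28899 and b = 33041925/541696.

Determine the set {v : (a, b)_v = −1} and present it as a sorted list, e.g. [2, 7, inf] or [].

[2, 19]

(a, b) ≡ (-1406, 37) mod (ℚ^×)²; places V = {2, 3, 5, 7, 11, 13, 17, 19, 23, 37, ∞}.
(a,b)_3: α=-2, u≡1; β=6, v≡1 (mod 3); (1|3)=+1, (1|3)=+1; sign (−1)^0·+1^6·+1^-2 = +1.
(a,b)_19: α=-1, u≡8; β=0, v≡18 (mod 19); (8|19)=-1, (18|19)=-1; sign (−1)^0·-1^0·-1^-1 = -1.
(a,b)_17: α=2, u≡11; β=0, v≡12 (mod 17); (11|17)=-1, (12|17)=-1; sign (−1)^0·-1^0·-1^2 = +1.
(a,b)_11: α=2, u≡2; β=0, v≡4 (mod 11); (2|11)=-1, (4|11)=+1; sign (−1)^0·-1^0·+1^2 = +1.
(a,b)_13: α=-2, u≡5; β=0, v≡6 (mod 13); (5|13)=-1, (6|13)=-1; sign (−1)^0·-1^0·-1^-2 = +1.
(a,b)_2: α=13, β=-10; u≡1, v≡5 (mod 8); ε(u)ε(v)=0·0, αω(v)=13·1, βω(u)=-10·0; sum ≡ 1  ⇒  -1.
(a,b)_37: α=3, u≡7; β=1, v≡25 (mod 37); (7|37)=+1, (25|37)=+1; sign (−1)^0·+1^1·+1^3 = +1.
(a,b)_7: α=0, u≡2; β=2, v≡1 (mod 7); (2|7)=+1, (1|7)=+1; sign (−1)^0·+1^2·+1^0 = +1.
(a,b)_23: α=0, u≡21; β=-2, v≡20 (mod 23); (21|23)=-1, (20|23)=-1; sign (−1)^0·-1^-2·-1^0 = +1.
(a,b)_∞: sgn(-1406)=−, sgn(37)=+, so +1.
(a,b)_5: α=0, u≡4; β=2, v≡2 (mod 5); (4|5)=+1, (2|5)=-1; sign (−1)^0·+1^2·-1^0 = +1.
|Ram(-1406, 37)| = 2, even; anisotropic at {2, 19}.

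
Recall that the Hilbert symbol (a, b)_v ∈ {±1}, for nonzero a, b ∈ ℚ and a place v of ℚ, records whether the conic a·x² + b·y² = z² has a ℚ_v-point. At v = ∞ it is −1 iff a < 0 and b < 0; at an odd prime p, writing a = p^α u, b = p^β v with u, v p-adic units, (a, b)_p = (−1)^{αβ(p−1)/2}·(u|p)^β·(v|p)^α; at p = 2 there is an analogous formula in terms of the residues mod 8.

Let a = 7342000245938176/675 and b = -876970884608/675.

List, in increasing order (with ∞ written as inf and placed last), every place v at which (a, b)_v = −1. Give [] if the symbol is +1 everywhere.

Mod squares: a ≡ 9282, b ≡ -2346. Check v ∈ {∞, 2, 3, 5, 7, 13, 17, 23}.
v=13: a=13^3·(≡9), b=13^2·(≡8) mod 13; (9|13)=+1, (8|13)=-1; (−1)^{3·2·6}·(+1)^2·(-1)^3 = -1.
v=2: v_2(a)=11, v_2(b)=9; units ≡ 1, 3 (mod 8); ε·ε+αω+βω = 0·1+11·1+9·0 ≡ 1  ⇒  (a,b)_2 = -1.
v=7: a=7^3·(≡6), b=7^2·(≡6) mod 7; (6|7)=-1, (6|7)=-1; (−1)^{3·2·3}·(-1)^2·(-1)^3 = -1.
v=3: a=3^-3·(≡1), b=3^-3·(≡1) mod 3; (1|3)=+1, (1|3)=+1; (−1)^{-3·-3·1}·(+1)^-3·(+1)^-3 = -1.
v=17: a=17^1·(≡15), b=17^1·(≡13) mod 17; (15|17)=+1, (13|17)=+1; (−1)^{1·1·8}·(+1)^1·(+1)^1 = +1.
v=∞: 9282 > 0 and -2346 < 0  ⇒  (a,b)_∞ = +1.
v=5: a=5^-2·(≡3), b=5^-2·(≡1) mod 5; (3|5)=-1, (1|5)=+1; (−1)^{-2·-2·2}·(-1)^-2·(+1)^-2 = +1.
v=23: a=23^4·(≡18), b=23^3·(≡16) mod 23; (18|23)=+1, (16|23)=+1; (−1)^{4·3·11}·(+1)^3·(+1)^4 = +1.
|Ram(9282, -2346)| = 4, even; anisotropic at {2, 3, 7, 13}.

[2, 3, 7, 13]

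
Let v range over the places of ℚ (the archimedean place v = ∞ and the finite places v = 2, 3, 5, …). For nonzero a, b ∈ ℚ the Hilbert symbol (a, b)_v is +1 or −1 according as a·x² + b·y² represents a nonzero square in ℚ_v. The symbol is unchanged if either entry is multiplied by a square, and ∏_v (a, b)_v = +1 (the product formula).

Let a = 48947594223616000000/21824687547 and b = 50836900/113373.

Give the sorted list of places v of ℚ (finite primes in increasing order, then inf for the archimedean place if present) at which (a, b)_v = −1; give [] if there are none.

[2, 19]

(a, b) ≡ (1938, 12597) mod (ℚ^×)²; places V = {2, 3, 5, 11, 13, 17, 19, 23, 31, ∞}.
(a,b)_3: α=-17, u≡1; β=-3, v≡2 (mod 3); (1|3)=+1, (2|3)=-1; sign (−1)^1·+1^-3·-1^-17 = +1.
(a,b)_23: α=2, u≡6; β=2, v≡1 (mod 23); (6|23)=+1, (1|23)=+1; sign (−1)^0·+1^2·+1^2 = +1.
(a,b)_31: α=0, u≡9; β=2, v≡23 (mod 31); (9|31)=+1, (23|31)=-1; sign (−1)^0·+1^2·-1^0 = +1.
(a,b)_11: α=2, u≡10; β=0, v≡10 (mod 11); (10|11)=-1, (10|11)=-1; sign (−1)^0·-1^0·-1^2 = +1.
(a,b)_5: α=6, u≡2; β=2, v≡2 (mod 5); (2|5)=-1, (2|5)=-1; sign (−1)^0·-1^2·-1^6 = +1.
(a,b)_13: α=-2, u≡4; β=-1, v≡8 (mod 13); (4|13)=+1, (8|13)=-1; sign (−1)^0·+1^-1·-1^-2 = +1.
(a,b)_19: α=1, u≡6; β=-1, v≡6 (mod 19); (6|19)=+1, (6|19)=+1; sign (−1)^1·+1^-1·+1^1 = -1.
(a,b)_17: α=3, u≡14; β=-1, v≡3 (mod 17); (14|17)=-1, (3|17)=-1; sign (−1)^0·-1^-1·-1^3 = +1.
(a,b)_∞: sgn(1938)=+, sgn(12597)=+, so +1.
(a,b)_2: α=19, β=2; u≡1, v≡5 (mod 8); ε(u)ε(v)=0·0, αω(v)=19·1, βω(u)=2·0; sum ≡ 1  ⇒  -1.
(1938, 12597 / ℚ) ramifies at {2, 19}: a division algebra.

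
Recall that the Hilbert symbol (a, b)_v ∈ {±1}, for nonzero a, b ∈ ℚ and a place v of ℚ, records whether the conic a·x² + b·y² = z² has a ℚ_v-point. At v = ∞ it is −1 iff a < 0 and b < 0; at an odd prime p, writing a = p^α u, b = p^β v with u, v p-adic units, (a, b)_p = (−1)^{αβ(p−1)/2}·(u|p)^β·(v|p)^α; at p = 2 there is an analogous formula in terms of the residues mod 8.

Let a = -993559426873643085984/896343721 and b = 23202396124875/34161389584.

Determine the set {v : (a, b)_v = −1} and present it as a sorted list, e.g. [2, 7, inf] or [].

(a, b) ≡ (-7626, 86955) mod (ℚ^×)²; places V = {2, 3, 5, 7, 11, 13, 17, 23, 31, 41, 47, ∞}.
(a,b)_23: α=0, u≡14; β=-2, v≡14 (mod 23); (14|23)=-1, (14|23)=-1; sign (−1)^0·-1^-2·-1^0 = +1.
(a,b)_31: α=3, u≡16; β=1, v≡12 (mod 31); (16|31)=+1, (12|31)=-1; sign (−1)^1·+1^1·-1^3 = +1.
(a,b)_∞: sgn(-7626)=−, sgn(86955)=+, so +1.
(a,b)_2: α=5, β=-4; u≡3, v≡3 (mod 8); ε(u)ε(v)=1·1, αω(v)=5·1, βω(u)=-4·1; sum ≡ 0  ⇒  +1.
(a,b)_17: α=0, u≡3; β=1, v≡8 (mod 17); (3|17)=-1, (8|17)=+1; sign (−1)^0·-1^1·+1^0 = -1.
(a,b)_47: α=-2, u≡11; β=0, v≡31 (mod 47); (11|47)=-1, (31|47)=-1; sign (−1)^0·-1^0·-1^-2 = +1.
(a,b)_41: α=1, u≡26; β=-2, v≡38 (mod 41); (26|41)=-1, (38|41)=-1; sign (−1)^0·-1^-2·-1^1 = -1.
(a,b)_7: α=-4, u≡1; β=-4, v≡2 (mod 7); (1|7)=+1, (2|7)=+1; sign (−1)^0·+1^-4·+1^-4 = +1.
(a,b)_13: α=-2, u≡11; β=0, v≡11 (mod 13); (11|13)=-1, (11|13)=-1; sign (−1)^0·-1^0·-1^-2 = +1.
(a,b)_5: α=0, u≡1; β=3, v≡1 (mod 5); (1|5)=+1, (1|5)=+1; sign (−1)^0·+1^3·+1^0 = +1.
(a,b)_3: α=15, u≡2; β=7, v≡2 (mod 3); (2|3)=-1, (2|3)=-1; sign (−1)^1·-1^7·-1^15 = -1.
(a,b)_11: α=6, u≡10; β=5, v≡10 (mod 11); (10|11)=-1, (10|11)=-1; sign (−1)^0·-1^5·-1^6 = -1.
Ram(-7626, 86955) = {3, 11, 17, 41}; no ℚ_3-point on the conic.

[3, 11, 17, 41]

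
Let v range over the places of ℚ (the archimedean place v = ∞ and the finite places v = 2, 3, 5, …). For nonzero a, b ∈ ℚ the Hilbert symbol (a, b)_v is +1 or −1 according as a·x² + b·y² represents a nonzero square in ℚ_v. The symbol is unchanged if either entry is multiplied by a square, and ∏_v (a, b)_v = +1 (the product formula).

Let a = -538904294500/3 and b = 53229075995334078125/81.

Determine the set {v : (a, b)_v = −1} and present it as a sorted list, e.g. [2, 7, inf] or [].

(a, b) ≡ (-139035, 341) mod (ℚ^×)²; places V = {2, 3, 5, 11, 13, 23, 31, ∞}.
(a,b)_∞: sgn(-139035)=−, sgn(341)=+, so +1.
(a,b)_13: α=1, u≡10; β=2, v≡3 (mod 13); (10|13)=+1, (3|13)=+1; sign (−1)^0·+1^2·+1^1 = +1.
(a,b)_5: α=3, u≡3; β=6, v≡1 (mod 5); (3|5)=-1, (1|5)=+1; sign (−1)^0·-1^6·+1^3 = +1.
(a,b)_3: α=-1, u≡2; β=-4, v≡2 (mod 3); (2|3)=-1, (2|3)=-1; sign (−1)^0·-1^-4·-1^-1 = -1.
(a,b)_23: α=1, u≡16; β=2, v≡20 (mod 23); (16|23)=+1, (20|23)=-1; sign (−1)^0·+1^2·-1^1 = -1.
(a,b)_2: α=2, β=0; u≡5, v≡5 (mod 8); ε(u)ε(v)=0·0, αω(v)=2·1, βω(u)=0·1; sum ≡ 0  ⇒  +1.
(a,b)_11: α=2, u≡1; β=3, v≡5 (mod 11); (1|11)=+1, (5|11)=+1; sign (−1)^0·+1^3·+1^2 = +1.
(a,b)_31: α=3, u≡18; β=5, v≡15 (mod 31); (18|31)=+1, (15|31)=-1; sign (−1)^1·+1^5·-1^3 = +1.
Ram(-139035, 341) = {3, 23}; no ℚ_3-point on the conic.

[3, 23]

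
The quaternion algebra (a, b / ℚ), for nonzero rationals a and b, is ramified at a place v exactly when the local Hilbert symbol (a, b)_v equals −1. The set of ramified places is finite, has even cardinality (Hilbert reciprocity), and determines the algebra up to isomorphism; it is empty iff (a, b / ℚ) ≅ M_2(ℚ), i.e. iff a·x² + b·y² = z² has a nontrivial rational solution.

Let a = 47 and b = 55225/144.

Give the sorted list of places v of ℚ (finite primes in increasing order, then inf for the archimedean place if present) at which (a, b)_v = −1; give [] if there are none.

(a, b) ≡ (47, 1) mod (ℚ^×)²; places V = {2, 3, 5, 47, ∞}.
(a,b)_2: α=0, β=-4; u≡7, v≡1 (mod 8); ε(u)ε(v)=1·0, αω(v)=0·0, βω(u)=-4·0; sum ≡ 0  ⇒  +1.
(a,b)_5: α=0, u≡2; β=2, v≡1 (mod 5); (2|5)=-1, (1|5)=+1; sign (−1)^0·-1^2·+1^0 = +1.
(a,b)_47: α=1, u≡1; β=2, v≡24 (mod 47); (1|47)=+1, (24|47)=+1; sign (−1)^0·+1^2·+1^1 = +1.
(a,b)_∞: sgn(47)=+, sgn(1)=+, so +1.
(a,b)_3: α=0, u≡2; β=-2, v≡1 (mod 3); (2|3)=-1, (1|3)=+1; sign (−1)^0·-1^-2·+1^0 = +1.
Every local symbol is +1, so the conic 47·x² + 1·y² = z² has ℚ_v-points for all v and hence a ℚ-point; (a, b / ℚ) ≅ M_2(ℚ).

[]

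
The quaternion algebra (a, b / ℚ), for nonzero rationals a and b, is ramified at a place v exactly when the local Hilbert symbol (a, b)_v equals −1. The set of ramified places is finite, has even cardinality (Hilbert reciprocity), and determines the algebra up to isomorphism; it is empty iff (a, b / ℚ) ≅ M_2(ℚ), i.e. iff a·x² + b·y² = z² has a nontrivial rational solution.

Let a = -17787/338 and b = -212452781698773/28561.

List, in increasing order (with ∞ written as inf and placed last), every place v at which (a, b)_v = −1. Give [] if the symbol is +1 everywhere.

(a, b) ≡ (-6, -74613) mod (ℚ^×)²; places V = {2, 3, 7, 11, 13, 17, 19, ∞}.
(a,b)_11: α=2, u≡5; β=5, v≡3 (mod 11); (5|11)=+1, (3|11)=+1; sign (−1)^0·+1^5·+1^2 = +1.
(a,b)_∞: sgn(-6)=−, sgn(-74613)=−, so -1.
(a,b)_2: α=-1, β=0; u≡5, v≡3 (mod 8); ε(u)ε(v)=0·1, αω(v)=-1·1, βω(u)=0·1; sum ≡ 1  ⇒  -1.
(a,b)_17: α=0, u≡11; β=1, v≡5 (mod 17); (11|17)=-1, (5|17)=-1; sign (−1)^0·-1^1·-1^0 = -1.
(a,b)_7: α=2, u≡4; β=5, v≡4 (mod 7); (4|7)=+1, (4|7)=+1; sign (−1)^0·+1^5·+1^2 = +1.
(a,b)_3: α=1, u≡1; β=5, v≡2 (mod 3); (1|3)=+1, (2|3)=-1; sign (−1)^1·+1^5·-1^1 = +1.
(a,b)_19: α=0, u≡15; β=1, v≡17 (mod 19); (15|19)=-1, (17|19)=+1; sign (−1)^0·-1^1·+1^0 = -1.
(a,b)_13: α=-2, u≡5; β=-4, v≡8 (mod 13); (5|13)=-1, (8|13)=-1; sign (−1)^0·-1^-4·-1^-2 = +1.
Ram(-6, -74613) = {2, 17, 19, ∞}; no ℚ_2-point on the conic.

[2, 17, 19, inf]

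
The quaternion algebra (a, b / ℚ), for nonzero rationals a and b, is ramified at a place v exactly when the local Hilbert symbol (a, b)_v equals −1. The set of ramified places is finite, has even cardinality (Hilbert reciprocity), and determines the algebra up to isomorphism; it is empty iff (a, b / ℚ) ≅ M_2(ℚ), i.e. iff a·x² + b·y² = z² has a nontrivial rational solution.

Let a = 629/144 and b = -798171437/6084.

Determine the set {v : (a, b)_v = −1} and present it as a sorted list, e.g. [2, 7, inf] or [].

[17, 19]

(a, b) ≡ (629, -16289213) mod (ℚ^×)²; places V = {2, 3, 7, 13, 17, 19, 29, 37, 47, ∞}.
(a,b)_3: α=-2, u≡2; β=-2, v≡1 (mod 3); (2|3)=-1, (1|3)=+1; sign (−1)^0·-1^-2·+1^-2 = +1.
(a,b)_2: α=-4, β=-2; u≡5, v≡3 (mod 8); ε(u)ε(v)=0·1, αω(v)=-4·1, βω(u)=-2·1; sum ≡ 0  ⇒  +1.
(a,b)_29: α=0, u≡9; β=1, v≡6 (mod 29); (9|29)=+1, (6|29)=+1; sign (−1)^0·+1^1·+1^0 = +1.
(a,b)_47: α=0, u≡6; β=1, v≡29 (mod 47); (6|47)=+1, (29|47)=-1; sign (−1)^0·+1^1·-1^0 = +1.
(a,b)_19: α=0, u≡14; β=1, v≡18 (mod 19); (14|19)=-1, (18|19)=-1; sign (−1)^0·-1^1·-1^0 = -1.
(a,b)_7: α=0, u≡5; β=2, v≡4 (mod 7); (5|7)=-1, (4|7)=+1; sign (−1)^0·-1^2·+1^0 = +1.
(a,b)_13: α=0, u≡5; β=-2, v≡8 (mod 13); (5|13)=-1, (8|13)=-1; sign (−1)^0·-1^-2·-1^0 = +1.
(a,b)_17: α=1, u≡11; β=1, v≡16 (mod 17); (11|17)=-1, (16|17)=+1; sign (−1)^0·-1^1·+1^1 = -1.
(a,b)_37: α=1, u≡5; β=1, v≡29 (mod 37); (5|37)=-1, (29|37)=-1; sign (−1)^0·-1^1·-1^1 = +1.
(a,b)_∞: sgn(629)=+, sgn(-16289213)=−, so +1.
Ram(629, -16289213) = {17, 19}; no ℚ_17-point on the conic.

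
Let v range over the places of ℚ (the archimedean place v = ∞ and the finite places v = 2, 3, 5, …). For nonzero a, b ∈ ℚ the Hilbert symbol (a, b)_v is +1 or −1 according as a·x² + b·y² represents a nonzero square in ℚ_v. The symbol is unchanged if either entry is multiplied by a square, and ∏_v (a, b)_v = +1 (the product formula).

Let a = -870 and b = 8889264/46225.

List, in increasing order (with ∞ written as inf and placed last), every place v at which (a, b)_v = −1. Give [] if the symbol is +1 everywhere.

Mod squares: a ≡ -870, b ≡ 19. Check v ∈ {∞, 2, 3, 5, 19, 29, 43}.
v=29: a=29^1·(≡28), b=29^0·(≡19) mod 29; (28|29)=+1, (19|29)=-1; (−1)^{1·0·14}·(+1)^0·(-1)^1 = -1.
v=∞: -870 < 0 and 19 > 0  ⇒  (a,b)_∞ = +1.
v=3: a=3^1·(≡1), b=3^4·(≡1) mod 3; (1|3)=+1, (1|3)=+1; (−1)^{1·4·1}·(+1)^4·(+1)^1 = +1.
v=2: v_2(a)=1, v_2(b)=4; units ≡ 5, 3 (mod 8); ε·ε+αω+βω = 0·1+1·1+4·1 ≡ 1  ⇒  (a,b)_2 = -1.
v=19: a=19^0·(≡4), b=19^3·(≡17) mod 19; (4|19)=+1, (17|19)=+1; (−1)^{0·3·9}·(+1)^3·(+1)^0 = +1.
v=5: a=5^1·(≡1), b=5^-2·(≡1) mod 5; (1|5)=+1, (1|5)=+1; (−1)^{1·-2·2}·(+1)^-2·(+1)^1 = +1.
v=43: a=43^0·(≡33), b=43^-2·(≡7) mod 43; (33|43)=-1, (7|43)=-1; (−1)^{0·-2·21}·(-1)^-2·(-1)^0 = +1.
(-870, 19 / ℚ) ramifies at {2, 29}: a division algebra.

[2, 29]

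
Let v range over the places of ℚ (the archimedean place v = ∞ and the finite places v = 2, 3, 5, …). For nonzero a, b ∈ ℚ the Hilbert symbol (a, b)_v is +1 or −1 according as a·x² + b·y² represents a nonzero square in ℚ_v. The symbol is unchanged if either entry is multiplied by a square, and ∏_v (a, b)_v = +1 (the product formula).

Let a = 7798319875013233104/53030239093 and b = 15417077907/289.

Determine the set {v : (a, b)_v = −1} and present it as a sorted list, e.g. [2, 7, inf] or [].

[7, 19]

(a, b) ≡ (57057, 3) mod (ℚ^×)²; places V = {2, 3, 7, 11, 13, 17, 19, ∞}.
(a,b)_2: α=4, β=0; u≡1, v≡3 (mod 8); ε(u)ε(v)=0·1, αω(v)=4·1, βω(u)=0·0; sum ≡ 0  ⇒  +1.
(a,b)_7: α=11, u≡5; β=6, v≡5 (mod 7); (5|7)=-1, (5|7)=-1; sign (−1)^0·-1^6·-1^11 = -1.
(a,b)_11: α=3, u≡7; β=2, v≡3 (mod 11); (7|11)=-1, (3|11)=+1; sign (−1)^0·-1^2·+1^3 = +1.
(a,b)_13: α=-3, u≡6; β=0, v≡12 (mod 13); (6|13)=-1, (12|13)=+1; sign (−1)^0·-1^0·+1^-3 = +1.
(a,b)_∞: sgn(57057)=+, sgn(3)=+, so +1.
(a,b)_19: α=3, u≡5; β=2, v≡10 (mod 19); (5|19)=+1, (10|19)=-1; sign (−1)^0·+1^2·-1^3 = -1.
(a,b)_3: α=3, u≡2; β=1, v≡1 (mod 3); (2|3)=-1, (1|3)=+1; sign (−1)^1·-1^1·+1^3 = +1.
(a,b)_17: α=-6, u≡11; β=-2, v≡12 (mod 17); (11|17)=-1, (12|17)=-1; sign (−1)^0·-1^-2·-1^-6 = +1.
Ram(57057, 3) = {7, 19}; no ℚ_7-point on the conic.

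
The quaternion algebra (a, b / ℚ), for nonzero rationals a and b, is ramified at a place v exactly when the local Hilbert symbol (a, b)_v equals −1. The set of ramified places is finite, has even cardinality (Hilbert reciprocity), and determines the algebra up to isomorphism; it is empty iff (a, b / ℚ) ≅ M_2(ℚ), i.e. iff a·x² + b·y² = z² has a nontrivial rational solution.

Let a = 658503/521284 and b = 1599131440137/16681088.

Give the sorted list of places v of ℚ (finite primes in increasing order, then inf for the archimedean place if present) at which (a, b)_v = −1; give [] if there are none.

(a, b) ≡ (87, 77610786) mod (ℚ^×)²; places V = {2, 3, 7, 11, 19, 23, 29, 41, 43, ∞}.
(a,b)_3: α=3, u≡2; β=1, v≡2 (mod 3); (2|3)=-1, (2|3)=-1; sign (−1)^1·-1^1·-1^3 = -1.
(a,b)_41: α=0, u≡33; β=1, v≡6 (mod 41); (33|41)=+1, (6|41)=-1; sign (−1)^0·+1^1·-1^0 = +1.
(a,b)_7: α=0, u≡6; β=2, v≡1 (mod 7); (6|7)=-1, (1|7)=+1; sign (−1)^0·-1^2·+1^0 = +1.
(a,b)_∞: sgn(87)=+, sgn(77610786)=+, so +1.
(a,b)_29: α=3, u≡3; β=3, v≡10 (mod 29); (3|29)=-1, (10|29)=-1; sign (−1)^0·-1^3·-1^3 = +1.
(a,b)_2: α=-2, β=-7; u≡7, v≡1 (mod 8); ε(u)ε(v)=1·0, αω(v)=-2·0, βω(u)=-7·0; sum ≡ 0  ⇒  +1.
(a,b)_23: α=0, u≡3; β=1, v≡3 (mod 23); (3|23)=+1, (3|23)=+1; sign (−1)^0·+1^1·+1^0 = +1.
(a,b)_43: α=0, u≡17; β=1, v≡34 (mod 43); (17|43)=+1, (34|43)=-1; sign (−1)^0·+1^1·-1^0 = +1.
(a,b)_11: α=0, u≡2; β=1, v≡4 (mod 11); (2|11)=-1, (4|11)=+1; sign (−1)^0·-1^1·+1^0 = -1.
(a,b)_19: α=-4, u≡5; β=-4, v≡16 (mod 19); (5|19)=+1, (16|19)=+1; sign (−1)^0·+1^-4·+1^-4 = +1.
Ram(87, 77610786) = {3, 11}; no ℚ_3-point on the conic.

[3, 11]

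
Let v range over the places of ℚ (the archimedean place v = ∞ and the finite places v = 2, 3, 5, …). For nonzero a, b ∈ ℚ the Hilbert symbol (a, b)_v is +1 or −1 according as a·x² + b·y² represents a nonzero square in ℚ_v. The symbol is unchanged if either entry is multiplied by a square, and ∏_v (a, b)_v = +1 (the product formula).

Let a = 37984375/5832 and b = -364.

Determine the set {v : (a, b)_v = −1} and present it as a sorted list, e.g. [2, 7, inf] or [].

(a, b) ≡ (4862, -91) mod (ℚ^×)²; places V = {2, 3, 5, 7, 11, 13, 17, ∞}.
(a,b)_11: α=1, u≡8; β=0, v≡10 (mod 11); (8|11)=-1, (10|11)=-1; sign (−1)^0·-1^0·-1^1 = -1.
(a,b)_13: α=1, u≡1; β=1, v≡11 (mod 13); (1|13)=+1, (11|13)=-1; sign (−1)^0·+1^1·-1^1 = -1.
(a,b)_3: α=-6, u≡2; β=0, v≡2 (mod 3); (2|3)=-1, (2|3)=-1; sign (−1)^0·-1^0·-1^-6 = +1.
(a,b)_17: α=1, u≡14; β=0, v≡10 (mod 17); (14|17)=-1, (10|17)=-1; sign (−1)^0·-1^0·-1^1 = -1.
(a,b)_5: α=6, u≡3; β=0, v≡1 (mod 5); (3|5)=-1, (1|5)=+1; sign (−1)^0·-1^0·+1^6 = +1.
(a,b)_∞: sgn(4862)=+, sgn(-91)=−, so +1.
(a,b)_7: α=0, u≡2; β=1, v≡4 (mod 7); (2|7)=+1, (4|7)=+1; sign (−1)^0·+1^1·+1^0 = +1.
(a,b)_2: α=-3, β=2; u≡7, v≡5 (mod 8); ε(u)ε(v)=1·0, αω(v)=-3·1, βω(u)=2·0; sum ≡ 1  ⇒  -1.
(4862, -91 / ℚ) ramifies at {2, 11, 13, 17}: a division algebra.

[2, 11, 13, 17]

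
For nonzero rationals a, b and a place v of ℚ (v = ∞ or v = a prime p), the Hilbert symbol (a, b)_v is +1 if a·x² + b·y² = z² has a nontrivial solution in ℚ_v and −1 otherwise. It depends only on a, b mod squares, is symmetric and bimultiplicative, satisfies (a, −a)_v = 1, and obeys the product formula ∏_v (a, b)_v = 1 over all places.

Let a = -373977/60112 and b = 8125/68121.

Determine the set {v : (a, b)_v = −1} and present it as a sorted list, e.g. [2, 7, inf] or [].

[13, 19]

Mod squares: a ≡ -741, b ≡ 13. Check v ∈ {∞, 2, 3, 5, 13, 17, 19, 29}.
v=∞: -741 < 0 and 13 > 0  ⇒  (a,b)_∞ = +1.
v=3: a=3^9·(≡2), b=3^-4·(≡1) mod 3; (2|3)=-1, (1|3)=+1; (−1)^{9·-4·1}·(-1)^-4·(+1)^9 = +1.
v=13: a=13^-1·(≡8), b=13^1·(≡1) mod 13; (8|13)=-1, (1|13)=+1; (−1)^{-1·1·6}·(-1)^1·(+1)^-1 = -1.
v=19: a=19^1·(≡14), b=19^0·(≡2) mod 19; (14|19)=-1, (2|19)=-1; (−1)^{1·0·9}·(-1)^0·(-1)^1 = -1.
v=29: a=29^0·(≡16), b=29^-2·(≡4) mod 29; (16|29)=+1, (4|29)=+1; (−1)^{0·-2·14}·(+1)^-2·(+1)^0 = +1.
v=5: a=5^0·(≡4), b=5^4·(≡3) mod 5; (4|5)=+1, (3|5)=-1; (−1)^{0·4·2}·(+1)^4·(-1)^0 = +1.
v=2: v_2(a)=-4, v_2(b)=0; units ≡ 3, 5 (mod 8); ε·ε+αω+βω = 1·0+-4·1+0·1 ≡ 0  ⇒  (a,b)_2 = +1.
v=17: a=17^-2·(≡10), b=17^0·(≡8) mod 17; (10|17)=-1, (8|17)=+1; (−1)^{-2·0·8}·(-1)^0·(+1)^-2 = +1.
|Ram(-741, 13)| = 2, even; anisotropic at {13, 19}.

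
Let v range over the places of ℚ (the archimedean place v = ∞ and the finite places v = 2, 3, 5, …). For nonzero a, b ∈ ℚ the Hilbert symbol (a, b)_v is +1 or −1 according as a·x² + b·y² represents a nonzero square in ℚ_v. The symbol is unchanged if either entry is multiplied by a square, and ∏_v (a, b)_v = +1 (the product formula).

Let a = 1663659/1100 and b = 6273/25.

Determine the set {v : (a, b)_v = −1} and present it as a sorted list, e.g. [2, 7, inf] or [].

(a, b) ≡ (225929, 697) mod (ℚ^×)²; places V = {2, 3, 5, 11, 17, 19, 23, 41, 47, ∞}.
(a,b)_41: α=0, u≡29; β=1, v≡34 (mod 41); (29|41)=-1, (34|41)=-1; sign (−1)^0·-1^1·-1^0 = -1.
(a,b)_11: α=-1, u≡8; β=0, v≡1 (mod 11); (8|11)=-1, (1|11)=+1; sign (−1)^0·-1^0·+1^-1 = +1.
(a,b)_19: α=1, u≡5; β=0, v≡10 (mod 19); (5|19)=+1, (10|19)=-1; sign (−1)^0·+1^0·-1^1 = -1.
(a,b)_3: α=4, u≡2; β=2, v≡1 (mod 3); (2|3)=-1, (1|3)=+1; sign (−1)^0·-1^2·+1^4 = +1.
(a,b)_5: α=-2, u≡1; β=-2, v≡3 (mod 5); (1|5)=+1, (3|5)=-1; sign (−1)^0·+1^-2·-1^-2 = +1.
(a,b)_17: α=0, u≡16; β=1, v≡10 (mod 17); (16|17)=+1, (10|17)=-1; sign (−1)^0·+1^1·-1^0 = +1.
(a,b)_23: α=1, u≡12; β=0, v≡20 (mod 23); (12|23)=+1, (20|23)=-1; sign (−1)^0·+1^0·-1^1 = -1.
(a,b)_2: α=-2, β=0; u≡1, v≡1 (mod 8); ε(u)ε(v)=0·0, αω(v)=-2·0, βω(u)=0·0; sum ≡ 0  ⇒  +1.
(a,b)_∞: sgn(225929)=+, sgn(697)=+, so +1.
(a,b)_47: α=1, u≡30; β=0, v≡46 (mod 47); (30|47)=-1, (46|47)=-1; sign (−1)^0·-1^0·-1^1 = -1.
|Ram(225929, 697)| = 4, even; anisotropic at {19, 23, 41, 47}.

[19, 23, 41, 47]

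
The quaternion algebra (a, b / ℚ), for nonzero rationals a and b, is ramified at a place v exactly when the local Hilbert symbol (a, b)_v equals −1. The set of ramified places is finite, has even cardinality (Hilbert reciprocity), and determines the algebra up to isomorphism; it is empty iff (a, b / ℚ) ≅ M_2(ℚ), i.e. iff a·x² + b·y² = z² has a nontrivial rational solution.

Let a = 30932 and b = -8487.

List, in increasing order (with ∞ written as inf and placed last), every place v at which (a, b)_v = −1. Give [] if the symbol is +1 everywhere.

(a, b) ≡ (7733, -943) mod (ℚ^×)²; places V = {2, 3, 11, 19, 23, 37, 41, ∞}.
(a,b)_37: α=1, u≡22; β=0, v≡23 (mod 37); (22|37)=-1, (23|37)=-1; sign (−1)^0·-1^0·-1^1 = -1.
(a,b)_3: α=0, u≡2; β=2, v≡2 (mod 3); (2|3)=-1, (2|3)=-1; sign (−1)^0·-1^2·-1^0 = +1.
(a,b)_2: α=2, β=0; u≡5, v≡1 (mod 8); ε(u)ε(v)=0·0, αω(v)=2·0, βω(u)=0·1; sum ≡ 0  ⇒  +1.
(a,b)_19: α=1, u≡13; β=0, v≡6 (mod 19); (13|19)=-1, (6|19)=+1; sign (−1)^0·-1^0·+1^1 = +1.
(a,b)_∞: sgn(7733)=+, sgn(-943)=−, so +1.
(a,b)_41: α=0, u≡18; β=1, v≡39 (mod 41); (18|41)=+1, (39|41)=+1; sign (−1)^0·+1^1·+1^0 = +1.
(a,b)_11: α=1, u≡7; β=0, v≡5 (mod 11); (7|11)=-1, (5|11)=+1; sign (−1)^0·-1^0·+1^1 = +1.
(a,b)_23: α=0, u≡20; β=1, v≡22 (mod 23); (20|23)=-1, (22|23)=-1; sign (−1)^0·-1^1·-1^0 = -1.
(7733, -943 / ℚ) ramifies at {23, 37}: a division algebra.

[23, 37]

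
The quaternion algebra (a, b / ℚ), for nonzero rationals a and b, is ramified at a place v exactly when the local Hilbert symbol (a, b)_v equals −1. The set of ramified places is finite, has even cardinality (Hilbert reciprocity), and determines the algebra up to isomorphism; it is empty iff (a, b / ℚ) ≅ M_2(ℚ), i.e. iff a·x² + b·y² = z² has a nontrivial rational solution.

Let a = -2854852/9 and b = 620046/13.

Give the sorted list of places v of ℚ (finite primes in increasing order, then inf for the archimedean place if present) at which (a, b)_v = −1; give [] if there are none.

Mod squares: a ≡ -713713, b ≡ 18278. Check v ∈ {∞, 2, 3, 7, 11, 13, 19, 23, 31, 37}.
v=37: a=37^0·(≡24), b=37^1·(≡14) mod 37; (24|37)=-1, (14|37)=-1; (−1)^{0·1·18}·(-1)^1·(-1)^0 = -1.
v=7: a=7^1·(≡6), b=7^2·(≡2) mod 7; (6|7)=-1, (2|7)=+1; (−1)^{1·2·3}·(-1)^2·(+1)^1 = +1.
v=23: a=23^1·(≡11), b=23^0·(≡8) mod 23; (11|23)=-1, (8|23)=+1; (−1)^{1·0·11}·(-1)^0·(+1)^1 = +1.
v=2: v_2(a)=2, v_2(b)=1; units ≡ 7, 3 (mod 8); ε·ε+αω+βω = 1·1+2·1+1·0 ≡ 1  ⇒  (a,b)_2 = -1.
v=13: a=13^1·(≡2), b=13^-1·(≡11) mod 13; (2|13)=-1, (11|13)=-1; (−1)^{1·-1·6}·(-1)^-1·(-1)^1 = +1.
v=19: a=19^0·(≡14), b=19^1·(≡14) mod 19; (14|19)=-1, (14|19)=-1; (−1)^{0·1·9}·(-1)^1·(-1)^0 = -1.
v=31: a=31^1·(≡1), b=31^0·(≡25) mod 31; (1|31)=+1, (25|31)=+1; (−1)^{1·0·15}·(+1)^0·(+1)^1 = +1.
v=3: a=3^-2·(≡2), b=3^2·(≡2) mod 3; (2|3)=-1, (2|3)=-1; (−1)^{-2·2·1}·(-1)^2·(-1)^-2 = +1.
v=∞: -713713 < 0 and 18278 > 0  ⇒  (a,b)_∞ = +1.
v=11: a=11^1·(≡10), b=11^0·(≡10) mod 11; (10|11)=-1, (10|11)=-1; (−1)^{1·0·5}·(-1)^0·(-1)^1 = -1.
(-713713, 18278 / ℚ) ramifies at {2, 11, 19, 37}: a division algebra.

[2, 11, 19, 37]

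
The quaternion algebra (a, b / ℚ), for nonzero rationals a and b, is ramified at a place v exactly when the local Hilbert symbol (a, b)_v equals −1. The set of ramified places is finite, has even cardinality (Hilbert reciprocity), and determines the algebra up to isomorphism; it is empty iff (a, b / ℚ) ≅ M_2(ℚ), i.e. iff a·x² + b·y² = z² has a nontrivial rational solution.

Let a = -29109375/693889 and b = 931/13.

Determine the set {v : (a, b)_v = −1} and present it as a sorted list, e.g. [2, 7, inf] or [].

Mod squares: a ≡ -23, b ≡ 247. Check v ∈ {∞, 2, 3, 5, 7, 13, 17, 19, 23}.
v=19: a=19^0·(≡14), b=19^1·(≡14) mod 19; (14|19)=-1, (14|19)=-1; (−1)^{0·1·9}·(-1)^1·(-1)^0 = -1.
v=2: v_2(a)=0, v_2(b)=0; units ≡ 1, 7 (mod 8); ε·ε+αω+βω = 0·1+0·0+0·0 ≡ 0  ⇒  (a,b)_2 = +1.
v=13: a=13^0·(≡4), b=13^-1·(≡8) mod 13; (4|13)=+1, (8|13)=-1; (−1)^{0·-1·6}·(+1)^-1·(-1)^0 = +1.
v=17: a=17^-2·(≡12), b=17^0·(≡1) mod 17; (12|17)=-1, (1|17)=+1; (−1)^{-2·0·8}·(-1)^0·(+1)^-2 = +1.
v=23: a=23^1·(≡21), b=23^0·(≡15) mod 23; (21|23)=-1, (15|23)=-1; (−1)^{1·0·11}·(-1)^0·(-1)^1 = -1.
v=3: a=3^4·(≡1), b=3^0·(≡1) mod 3; (1|3)=+1, (1|3)=+1; (−1)^{4·0·1}·(+1)^0·(+1)^4 = +1.
v=7: a=7^-4·(≡3), b=7^2·(≡2) mod 7; (3|7)=-1, (2|7)=+1; (−1)^{-4·2·3}·(-1)^2·(+1)^-4 = +1.
v=5: a=5^6·(≡3), b=5^0·(≡2) mod 5; (3|5)=-1, (2|5)=-1; (−1)^{6·0·2}·(-1)^0·(-1)^6 = +1.
v=∞: -23 < 0 and 247 > 0  ⇒  (a,b)_∞ = +1.
Ram(-23, 247) = {19, 23}; no ℚ_19-point on the conic.

[19, 23]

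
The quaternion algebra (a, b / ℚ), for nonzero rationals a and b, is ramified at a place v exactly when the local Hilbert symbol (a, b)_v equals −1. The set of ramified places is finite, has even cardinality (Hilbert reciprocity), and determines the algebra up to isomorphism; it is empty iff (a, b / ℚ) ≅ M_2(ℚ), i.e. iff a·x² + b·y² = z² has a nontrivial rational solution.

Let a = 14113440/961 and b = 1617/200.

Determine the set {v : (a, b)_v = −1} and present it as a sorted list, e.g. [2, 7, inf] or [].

[2, 11]

(a, b) ≡ (10, 66) mod (ℚ^×)²; places V = {2, 3, 5, 7, 11, 31, ∞}.
(a,b)_5: α=1, u≡3; β=-2, v≡4 (mod 5); (3|5)=-1, (4|5)=+1; sign (−1)^0·-1^-2·+1^1 = +1.
(a,b)_31: α=-2, u≡8; β=0, v≡7 (mod 31); (8|31)=+1, (7|31)=+1; sign (−1)^0·+1^0·+1^-2 = +1.
(a,b)_2: α=5, β=-3; u≡5, v≡1 (mod 8); ε(u)ε(v)=0·0, αω(v)=5·0, βω(u)=-3·1; sum ≡ 1  ⇒  -1.
(a,b)_3: α=6, u≡1; β=1, v≡1 (mod 3); (1|3)=+1, (1|3)=+1; sign (−1)^0·+1^1·+1^6 = +1.
(a,b)_7: α=0, u≡6; β=2, v≡3 (mod 7); (6|7)=-1, (3|7)=-1; sign (−1)^0·-1^2·-1^0 = +1.
(a,b)_∞: sgn(10)=+, sgn(66)=+, so +1.
(a,b)_11: α=2, u≡10; β=1, v≡2 (mod 11); (10|11)=-1, (2|11)=-1; sign (−1)^0·-1^1·-1^2 = -1.
|Ram(10, 66)| = 2, even; anisotropic at {2, 11}.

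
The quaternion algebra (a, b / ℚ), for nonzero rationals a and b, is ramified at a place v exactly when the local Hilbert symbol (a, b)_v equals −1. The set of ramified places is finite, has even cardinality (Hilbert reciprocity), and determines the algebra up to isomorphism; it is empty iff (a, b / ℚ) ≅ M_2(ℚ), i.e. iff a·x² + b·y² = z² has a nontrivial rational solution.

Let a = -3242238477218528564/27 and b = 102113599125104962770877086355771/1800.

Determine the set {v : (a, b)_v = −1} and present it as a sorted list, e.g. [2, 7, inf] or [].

[3, 23, 31, 43]

(a, b) ≡ (-87, 2514038) mod (ℚ^×)²; places V = {2, 3, 5, 7, 11, 13, 19, 23, 29, 31, 41, 43, ∞}.
(a,b)_13: α=0, u≡3; β=4, v≡11 (mod 13); (3|13)=+1, (11|13)=-1; sign (−1)^0·+1^4·-1^0 = +1.
(a,b)_5: α=0, u≡3; β=-2, v≡3 (mod 5); (3|5)=-1, (3|5)=-1; sign (−1)^0·-1^-2·-1^0 = +1.
(a,b)_19: α=2, u≡8; β=2, v≡13 (mod 19); (8|19)=-1, (13|19)=-1; sign (−1)^0·-1^2·-1^2 = +1.
(a,b)_11: α=0, u≡3; β=2, v≡8 (mod 11); (3|11)=+1, (8|11)=-1; sign (−1)^0·+1^2·-1^0 = +1.
(a,b)_2: α=2, β=-3; u≡1, v≡3 (mod 8); ε(u)ε(v)=0·1, αω(v)=2·1, βω(u)=-3·0; sum ≡ 0  ⇒  +1.
(a,b)_43: α=2, u≡8; β=3, v≡7 (mod 43); (8|43)=-1, (7|43)=-1; sign (−1)^0·-1^3·-1^2 = -1.
(a,b)_7: α=2, u≡2; β=2, v≡1 (mod 7); (2|7)=+1, (1|7)=+1; sign (−1)^0·+1^2·+1^2 = +1.
(a,b)_3: α=-3, u≡1; β=-2, v≡2 (mod 3); (1|3)=+1, (2|3)=-1; sign (−1)^0·+1^-2·-1^-3 = -1.
(a,b)_23: α=2, u≡22; β=3, v≡11 (mod 23); (22|23)=-1, (11|23)=-1; sign (−1)^0·-1^3·-1^2 = -1.
(a,b)_31: α=2, u≡24; β=3, v≡7 (mod 31); (24|31)=-1, (7|31)=+1; sign (−1)^0·-1^3·+1^2 = -1.
(a,b)_41: α=2, u≡9; β=3, v≡8 (mod 41); (9|41)=+1, (8|41)=+1; sign (−1)^0·+1^3·+1^2 = +1.
(a,b)_29: α=1, u≡14; β=2, v≡6 (mod 29); (14|29)=-1, (6|29)=+1; sign (−1)^0·-1^2·+1^1 = +1.
(a,b)_∞: sgn(-87)=−, sgn(2514038)=+, so +1.
(-87, 2514038 / ℚ) ramifies at {3, 23, 31, 43}: a division algebra.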